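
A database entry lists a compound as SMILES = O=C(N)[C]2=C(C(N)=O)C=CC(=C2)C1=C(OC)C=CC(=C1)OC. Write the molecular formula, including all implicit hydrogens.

C16H16N2O4

Walk through each heavy atom and fill implicit hydrogens from standard valence (C 4, N 3, O 2, S 2, halogen 1):
  atom 1: O, bond orders sum to 2 (valence 2) → 0 H
  atom 2: C, bond orders sum to 4 (valence 4) → 0 H
  atom 3: N, bond orders sum to 1 (valence 3) → 2 H
  atom 4: C with explicit H count 0
  atom 5: C, bond orders sum to 4 (valence 4) → 0 H
  atom 6: C, bond orders sum to 4 (valence 4) → 0 H
  atom 7: N, bond orders sum to 1 (valence 3) → 2 H
  atom 8: O, bond orders sum to 2 (valence 2) → 0 H
  atom 9: C, bond orders sum to 3 (valence 4) → 1 H
  atom 10: C, bond orders sum to 3 (valence 4) → 1 H
  atom 11: C, bond orders sum to 4 (valence 4) → 0 H
  atom 12: C, bond orders sum to 3 (valence 4) → 1 H
  atom 13: C, bond orders sum to 4 (valence 4) → 0 H
  atom 14: C, bond orders sum to 4 (valence 4) → 0 H
  atom 15: O, bond orders sum to 2 (valence 2) → 0 H
  atom 16: C, bond orders sum to 1 (valence 4) → 3 H
  atom 17: C, bond orders sum to 3 (valence 4) → 1 H
  atom 18: C, bond orders sum to 3 (valence 4) → 1 H
  atom 19: C, bond orders sum to 4 (valence 4) → 0 H
  atom 20: C, bond orders sum to 3 (valence 4) → 1 H
  atom 21: O, bond orders sum to 2 (valence 2) → 0 H
  atom 22: C, bond orders sum to 1 (valence 4) → 3 H
Totals → C:16, H:16, N:2, O:4.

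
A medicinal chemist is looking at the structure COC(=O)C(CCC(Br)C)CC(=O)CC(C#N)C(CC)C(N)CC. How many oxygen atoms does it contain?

3

Scan the SMILES for O atoms (remember two-letter symbols like Cl and Br are single atoms).
Oxygen count: 3.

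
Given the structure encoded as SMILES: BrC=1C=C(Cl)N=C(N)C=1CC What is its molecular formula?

C7H8BrClN2

Walk through each heavy atom and fill implicit hydrogens from standard valence (C 4, N 3, O 2, S 2, halogen 1):
  atom 1: Br (halogen, monovalent) → 0 H
  atom 2: C, bond orders sum to 4 (valence 4) → 0 H
  atom 3: C, bond orders sum to 3 (valence 4) → 1 H
  atom 4: C, bond orders sum to 4 (valence 4) → 0 H
  atom 5: Cl (halogen, monovalent) → 0 H
  atom 6: N, bond orders sum to 3 (valence 3) → 0 H
  atom 7: C, bond orders sum to 4 (valence 4) → 0 H
  atom 8: N, bond orders sum to 1 (valence 3) → 2 H
  atom 9: C, bond orders sum to 4 (valence 4) → 0 H
  atom 10: C, bond orders sum to 2 (valence 4) → 2 H
  atom 11: C, bond orders sum to 1 (valence 4) → 3 H
Totals → C:7, H:8, Br:1, Cl:1, N:2.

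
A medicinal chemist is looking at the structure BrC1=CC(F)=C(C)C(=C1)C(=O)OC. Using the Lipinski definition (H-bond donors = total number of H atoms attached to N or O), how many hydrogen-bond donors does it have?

0

Donors: find every N or O and count the H atoms it carries.
  atom 11 (O): bond orders sum to 2 → 0 H
  atom 12 (O): bond orders sum to 2 → 0 H
Lipinski HBD = 0.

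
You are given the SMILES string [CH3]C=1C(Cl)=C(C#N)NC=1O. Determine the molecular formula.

C6H5ClN2O

Walk through each heavy atom and fill implicit hydrogens from standard valence (C 4, N 3, O 2, S 2, halogen 1):
  atom 1: C with explicit H count 3
  atom 2: C, bond orders sum to 4 (valence 4) → 0 H
  atom 3: C, bond orders sum to 4 (valence 4) → 0 H
  atom 4: Cl (halogen, monovalent) → 0 H
  atom 5: C, bond orders sum to 4 (valence 4) → 0 H
  atom 6: C, bond orders sum to 4 (valence 4) → 0 H
  atom 7: N, bond orders sum to 3 (valence 3) → 0 H
  atom 8: N, bond orders sum to 2 (valence 3) → 1 H
  atom 9: C, bond orders sum to 4 (valence 4) → 0 H
  atom 10: O, bond orders sum to 1 (valence 2) → 1 H
Totals → C:6, H:5, Cl:1, N:2, O:1.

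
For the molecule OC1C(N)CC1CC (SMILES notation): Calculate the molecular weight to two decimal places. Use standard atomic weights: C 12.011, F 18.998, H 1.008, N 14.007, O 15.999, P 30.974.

115.18 g/mol

First, the molecular formula is C6H13NO (counting implicit H from valence).
  C: 6 × 12.011 = 72.066
  H: 13 × 1.008 = 13.104
  N: 1 × 14.007 = 14.007
  O: 1 × 15.999 = 15.999
Sum: 6×12.011 + 13×1.008 + 1×14.007 + 1×15.999 = 115.176 → 115.18 g/mol.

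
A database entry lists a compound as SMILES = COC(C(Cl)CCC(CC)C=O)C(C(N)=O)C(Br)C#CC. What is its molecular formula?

C15H23BrClNO3

Walk through each heavy atom and fill implicit hydrogens from standard valence (C 4, N 3, O 2, S 2, halogen 1):
  atom 1: C, bond orders sum to 1 (valence 4) → 3 H
  atom 2: O, bond orders sum to 2 (valence 2) → 0 H
  atom 3: C, bond orders sum to 3 (valence 4) → 1 H
  atom 4: C, bond orders sum to 3 (valence 4) → 1 H
  atom 5: Cl (halogen, monovalent) → 0 H
  atom 6: C, bond orders sum to 2 (valence 4) → 2 H
  atom 7: C, bond orders sum to 2 (valence 4) → 2 H
  atom 8: C, bond orders sum to 3 (valence 4) → 1 H
  atom 9: C, bond orders sum to 2 (valence 4) → 2 H
  atom 10: C, bond orders sum to 1 (valence 4) → 3 H
  atom 11: C, bond orders sum to 3 (valence 4) → 1 H
  atom 12: O, bond orders sum to 2 (valence 2) → 0 H
  atom 13: C, bond orders sum to 3 (valence 4) → 1 H
  atom 14: C, bond orders sum to 4 (valence 4) → 0 H
  atom 15: N, bond orders sum to 1 (valence 3) → 2 H
  atom 16: O, bond orders sum to 2 (valence 2) → 0 H
  atom 17: C, bond orders sum to 3 (valence 4) → 1 H
  atom 18: Br (halogen, monovalent) → 0 H
  atom 19: C, bond orders sum to 4 (valence 4) → 0 H
  atom 20: C, bond orders sum to 4 (valence 4) → 0 H
  atom 21: C, bond orders sum to 1 (valence 4) → 3 H
Totals → C:15, H:23, Br:1, Cl:1, N:1, O:3.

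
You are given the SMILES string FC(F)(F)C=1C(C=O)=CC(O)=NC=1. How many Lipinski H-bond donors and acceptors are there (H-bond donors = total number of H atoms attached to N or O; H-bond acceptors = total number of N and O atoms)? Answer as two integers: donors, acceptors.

Donors: find every N or O and count the H atoms it carries.
  atom 8 (O): bond orders sum to 2 → 0 H
  atom 11 (O): bond orders sum to 1 → 1 H
  atom 12 (N): bond orders sum to 3 → 0 H
Lipinski HBD = 1.
Acceptors: N atoms = 1, O atoms = 2 → HBA = 3.

1, 3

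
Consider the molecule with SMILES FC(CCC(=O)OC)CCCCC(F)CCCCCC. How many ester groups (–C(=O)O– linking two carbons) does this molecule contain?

1

The ester motif appears at heavy-atom position 5 in the SMILES.
Ester count: 1.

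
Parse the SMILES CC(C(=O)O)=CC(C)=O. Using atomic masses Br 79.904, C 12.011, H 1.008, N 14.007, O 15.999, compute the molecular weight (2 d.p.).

First, the molecular formula is C6H8O3 (counting implicit H from valence).
  C: 6 × 12.011 = 72.066
  H: 8 × 1.008 = 8.064
  O: 3 × 15.999 = 47.997
Sum: 6×12.011 + 8×1.008 + 3×15.999 = 128.127 → 128.13 g/mol.

128.13 g/mol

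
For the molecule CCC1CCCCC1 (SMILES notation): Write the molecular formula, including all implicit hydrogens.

C8H16

Walk through each heavy atom and fill implicit hydrogens from standard valence (C 4, N 3, O 2, S 2, halogen 1):
  atom 1: C, bond orders sum to 1 (valence 4) → 3 H
  atom 2: C, bond orders sum to 2 (valence 4) → 2 H
  atom 3: C, bond orders sum to 3 (valence 4) → 1 H
  atom 4: C, bond orders sum to 2 (valence 4) → 2 H
  atom 5: C, bond orders sum to 2 (valence 4) → 2 H
  atom 6: C, bond orders sum to 2 (valence 4) → 2 H
  atom 7: C, bond orders sum to 2 (valence 4) → 2 H
  atom 8: C, bond orders sum to 2 (valence 4) → 2 H
Totals → C:8, H:16.
In Hill order: C8H16.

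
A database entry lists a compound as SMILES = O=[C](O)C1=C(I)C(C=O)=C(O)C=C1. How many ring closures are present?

1

In SMILES, each pair of matching ring-closure digits denotes one ring-closing bond; the number of such bonds equals the number of independent rings.
Ring-closure bonds here: 1.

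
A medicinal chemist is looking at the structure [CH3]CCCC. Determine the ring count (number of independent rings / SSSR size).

0

In SMILES, each pair of matching ring-closure digits denotes one ring-closing bond; the number of such bonds equals the number of independent rings.
Ring-closure bonds here: 0.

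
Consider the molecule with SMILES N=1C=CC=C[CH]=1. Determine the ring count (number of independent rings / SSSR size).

1

In SMILES, each pair of matching ring-closure digits denotes one ring-closing bond; the number of such bonds equals the number of independent rings.
Ring-closure bonds here: 1.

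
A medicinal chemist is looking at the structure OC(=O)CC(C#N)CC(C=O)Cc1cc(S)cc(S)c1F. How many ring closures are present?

In SMILES, each pair of matching ring-closure digits denotes one ring-closing bond; the number of such bonds equals the number of independent rings.
Ring-closure bonds here: 1.

1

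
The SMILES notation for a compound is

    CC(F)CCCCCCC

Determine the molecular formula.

Walk through each heavy atom and fill implicit hydrogens from standard valence (C 4, N 3, O 2, S 2, halogen 1):
  atom 1: C, bond orders sum to 1 (valence 4) → 3 H
  atom 2: C, bond orders sum to 3 (valence 4) → 1 H
  atom 3: F (halogen, monovalent) → 0 H
  atom 4: C, bond orders sum to 2 (valence 4) → 2 H
  atom 5: C, bond orders sum to 2 (valence 4) → 2 H
  atom 6: C, bond orders sum to 2 (valence 4) → 2 H
  atom 7: C, bond orders sum to 2 (valence 4) → 2 H
  atom 8: C, bond orders sum to 2 (valence 4) → 2 H
  atom 9: C, bond orders sum to 2 (valence 4) → 2 H
  atom 10: C, bond orders sum to 1 (valence 4) → 3 H
Totals → C:9, H:19, F:1.
In Hill order: C9H19F.

C9H19F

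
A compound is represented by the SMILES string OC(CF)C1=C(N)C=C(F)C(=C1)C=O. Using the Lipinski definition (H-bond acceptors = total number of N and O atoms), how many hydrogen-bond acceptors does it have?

N atoms: 1; O atoms: 2.
Lipinski HBA = 1 + 2 = 3.

3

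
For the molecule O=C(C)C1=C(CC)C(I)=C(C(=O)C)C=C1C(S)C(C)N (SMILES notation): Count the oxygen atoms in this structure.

2

Scan the SMILES for O atoms (remember two-letter symbols like Cl and Br are single atoms).
Oxygen count: 2.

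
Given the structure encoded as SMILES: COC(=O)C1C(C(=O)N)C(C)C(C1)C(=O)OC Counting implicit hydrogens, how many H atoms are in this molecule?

Walk through each heavy atom and fill implicit hydrogens from standard valence (C 4, N 3, O 2, S 2, halogen 1):
  atom 1: C, bond orders sum to 1 (valence 4) → 3 H
  atom 2: O, bond orders sum to 2 (valence 2) → 0 H
  atom 3: C, bond orders sum to 4 (valence 4) → 0 H
  atom 4: O, bond orders sum to 2 (valence 2) → 0 H
  atom 5: C, bond orders sum to 3 (valence 4) → 1 H
  atom 6: C, bond orders sum to 3 (valence 4) → 1 H
  atom 7: C, bond orders sum to 4 (valence 4) → 0 H
  atom 8: O, bond orders sum to 2 (valence 2) → 0 H
  atom 9: N, bond orders sum to 1 (valence 3) → 2 H
  atom 10: C, bond orders sum to 3 (valence 4) → 1 H
  atom 11: C, bond orders sum to 1 (valence 4) → 3 H
  atom 12: C, bond orders sum to 3 (valence 4) → 1 H
  atom 13: C, bond orders sum to 2 (valence 4) → 2 H
  atom 14: C, bond orders sum to 4 (valence 4) → 0 H
  atom 15: O, bond orders sum to 2 (valence 2) → 0 H
  atom 16: O, bond orders sum to 2 (valence 2) → 0 H
  atom 17: C, bond orders sum to 1 (valence 4) → 3 H
Total hydrogens: 17.

17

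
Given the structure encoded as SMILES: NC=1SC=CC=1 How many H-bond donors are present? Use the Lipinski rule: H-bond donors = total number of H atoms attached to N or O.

Donors: find every N or O and count the H atoms it carries.
  atom 1 (N): bond orders sum to 1 → 2 H
Lipinski HBD = 2.

2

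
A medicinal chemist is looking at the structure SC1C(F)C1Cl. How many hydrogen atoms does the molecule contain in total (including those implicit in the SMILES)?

4

Walk through each heavy atom and fill implicit hydrogens from standard valence (C 4, N 3, O 2, S 2, halogen 1):
  atom 1: S, bond orders sum to 1 (valence 2) → 1 H
  atom 2: C, bond orders sum to 3 (valence 4) → 1 H
  atom 3: C, bond orders sum to 3 (valence 4) → 1 H
  atom 4: F (halogen, monovalent) → 0 H
  atom 5: C, bond orders sum to 3 (valence 4) → 1 H
  atom 6: Cl (halogen, monovalent) → 0 H
Total hydrogens: 4.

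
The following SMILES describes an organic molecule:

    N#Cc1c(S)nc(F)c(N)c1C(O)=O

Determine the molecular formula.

Walk through each heavy atom and fill implicit hydrogens from standard valence (C 4, N 3, O 2, S 2, halogen 1); for lowercase aromatic atoms, an aromatic c carries 1 H when it has two neighbours and 0 H with three, and aromatic n carries 0 H:
  atom 1: N, bond orders sum to 3 (valence 3) → 0 H
  atom 2: C, bond orders sum to 4 (valence 4) → 0 H
  atom 3: aromatic c, 3 neighbours → 0 H
  atom 4: aromatic c, 3 neighbours → 0 H
  atom 5: S, bond orders sum to 1 (valence 2) → 1 H
  atom 6: aromatic n, 2 neighbours → 0 H
  atom 7: aromatic c, 3 neighbours → 0 H
  atom 8: F (halogen, monovalent) → 0 H
  atom 9: aromatic c, 3 neighbours → 0 H
  atom 10: N, bond orders sum to 1 (valence 3) → 2 H
  atom 11: aromatic c, 3 neighbours → 0 H
  atom 12: C, bond orders sum to 4 (valence 4) → 0 H
  atom 13: O, bond orders sum to 1 (valence 2) → 1 H
  atom 14: O, bond orders sum to 2 (valence 2) → 0 H
Totals → C:7, H:4, F:1, N:3, O:2, S:1.

C7H4FN3O2S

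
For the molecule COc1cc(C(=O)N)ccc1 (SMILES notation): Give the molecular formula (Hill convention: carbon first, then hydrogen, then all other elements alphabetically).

C8H9NO2

Walk through each heavy atom and fill implicit hydrogens from standard valence (C 4, N 3, O 2, S 2, halogen 1); for lowercase aromatic atoms, an aromatic c carries 1 H when it has two neighbours and 0 H with three, and aromatic n carries 0 H:
  atom 1: C, bond orders sum to 1 (valence 4) → 3 H
  atom 2: O, bond orders sum to 2 (valence 2) → 0 H
  atom 3: aromatic c, 3 neighbours → 0 H
  atom 4: aromatic c, 2 neighbours → 1 H
  atom 5: aromatic c, 3 neighbours → 0 H
  atom 6: C, bond orders sum to 4 (valence 4) → 0 H
  atom 7: O, bond orders sum to 2 (valence 2) → 0 H
  atom 8: N, bond orders sum to 1 (valence 3) → 2 H
  atom 9: aromatic c, 2 neighbours → 1 H
  atom 10: aromatic c, 2 neighbours → 1 H
  atom 11: aromatic c, 2 neighbours → 1 H
Totals → C:8, H:9, N:1, O:2.
In Hill order: C8H9NO2.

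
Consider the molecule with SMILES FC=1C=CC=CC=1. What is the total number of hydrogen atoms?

5

Walk through each heavy atom and fill implicit hydrogens from standard valence (C 4, N 3, O 2, S 2, halogen 1):
  atom 1: F (halogen, monovalent) → 0 H
  atom 2: C, bond orders sum to 4 (valence 4) → 0 H
  atom 3: C, bond orders sum to 3 (valence 4) → 1 H
  atom 4: C, bond orders sum to 3 (valence 4) → 1 H
  atom 5: C, bond orders sum to 3 (valence 4) → 1 H
  atom 6: C, bond orders sum to 3 (valence 4) → 1 H
  atom 7: C, bond orders sum to 3 (valence 4) → 1 H
Total hydrogens: 5.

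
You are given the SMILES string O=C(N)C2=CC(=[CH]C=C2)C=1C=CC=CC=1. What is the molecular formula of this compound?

Walk through each heavy atom and fill implicit hydrogens from standard valence (C 4, N 3, O 2, S 2, halogen 1):
  atom 1: O, bond orders sum to 2 (valence 2) → 0 H
  atom 2: C, bond orders sum to 4 (valence 4) → 0 H
  atom 3: N, bond orders sum to 1 (valence 3) → 2 H
  atom 4: C, bond orders sum to 4 (valence 4) → 0 H
  atom 5: C, bond orders sum to 3 (valence 4) → 1 H
  atom 6: C, bond orders sum to 4 (valence 4) → 0 H
  atom 7: C with explicit H count 1
  atom 8: C, bond orders sum to 3 (valence 4) → 1 H
  atom 9: C, bond orders sum to 3 (valence 4) → 1 H
  atom 10: C, bond orders sum to 4 (valence 4) → 0 H
  atom 11: C, bond orders sum to 3 (valence 4) → 1 H
  atom 12: C, bond orders sum to 3 (valence 4) → 1 H
  atom 13: C, bond orders sum to 3 (valence 4) → 1 H
  atom 14: C, bond orders sum to 3 (valence 4) → 1 H
  atom 15: C, bond orders sum to 3 (valence 4) → 1 H
Totals → C:13, H:11, N:1, O:1.

C13H11NO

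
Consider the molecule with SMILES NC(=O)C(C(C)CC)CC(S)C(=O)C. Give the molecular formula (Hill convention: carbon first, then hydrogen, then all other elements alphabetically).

Walk through each heavy atom and fill implicit hydrogens from standard valence (C 4, N 3, O 2, S 2, halogen 1):
  atom 1: N, bond orders sum to 1 (valence 3) → 2 H
  atom 2: C, bond orders sum to 4 (valence 4) → 0 H
  atom 3: O, bond orders sum to 2 (valence 2) → 0 H
  atom 4: C, bond orders sum to 3 (valence 4) → 1 H
  atom 5: C, bond orders sum to 3 (valence 4) → 1 H
  atom 6: C, bond orders sum to 1 (valence 4) → 3 H
  atom 7: C, bond orders sum to 2 (valence 4) → 2 H
  atom 8: C, bond orders sum to 1 (valence 4) → 3 H
  atom 9: C, bond orders sum to 2 (valence 4) → 2 H
  atom 10: C, bond orders sum to 3 (valence 4) → 1 H
  atom 11: S, bond orders sum to 1 (valence 2) → 1 H
  atom 12: C, bond orders sum to 4 (valence 4) → 0 H
  atom 13: O, bond orders sum to 2 (valence 2) → 0 H
  atom 14: C, bond orders sum to 1 (valence 4) → 3 H
Totals → C:10, H:19, N:1, O:2, S:1.
In Hill order: C10H19NO2S.

C10H19NO2S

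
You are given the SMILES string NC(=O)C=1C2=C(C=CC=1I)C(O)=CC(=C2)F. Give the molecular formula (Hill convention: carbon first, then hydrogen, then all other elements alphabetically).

Walk through each heavy atom and fill implicit hydrogens from standard valence (C 4, N 3, O 2, S 2, halogen 1):
  atom 1: N, bond orders sum to 1 (valence 3) → 2 H
  atom 2: C, bond orders sum to 4 (valence 4) → 0 H
  atom 3: O, bond orders sum to 2 (valence 2) → 0 H
  atom 4: C, bond orders sum to 4 (valence 4) → 0 H
  atom 5: C, bond orders sum to 4 (valence 4) → 0 H
  atom 6: C, bond orders sum to 4 (valence 4) → 0 H
  atom 7: C, bond orders sum to 3 (valence 4) → 1 H
  atom 8: C, bond orders sum to 3 (valence 4) → 1 H
  atom 9: C, bond orders sum to 4 (valence 4) → 0 H
  atom 10: I (halogen, monovalent) → 0 H
  atom 11: C, bond orders sum to 4 (valence 4) → 0 H
  atom 12: O, bond orders sum to 1 (valence 2) → 1 H
  atom 13: C, bond orders sum to 3 (valence 4) → 1 H
  atom 14: C, bond orders sum to 4 (valence 4) → 0 H
  atom 15: C, bond orders sum to 3 (valence 4) → 1 H
  atom 16: F (halogen, monovalent) → 0 H
Totals → C:11, H:7, F:1, I:1, N:1, O:2.

C11H7FINO2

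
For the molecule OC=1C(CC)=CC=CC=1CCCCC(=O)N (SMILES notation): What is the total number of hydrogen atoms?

Walk through each heavy atom and fill implicit hydrogens from standard valence (C 4, N 3, O 2, S 2, halogen 1):
  atom 1: O, bond orders sum to 1 (valence 2) → 1 H
  atom 2: C, bond orders sum to 4 (valence 4) → 0 H
  atom 3: C, bond orders sum to 4 (valence 4) → 0 H
  atom 4: C, bond orders sum to 2 (valence 4) → 2 H
  atom 5: C, bond orders sum to 1 (valence 4) → 3 H
  atom 6: C, bond orders sum to 3 (valence 4) → 1 H
  atom 7: C, bond orders sum to 3 (valence 4) → 1 H
  atom 8: C, bond orders sum to 3 (valence 4) → 1 H
  atom 9: C, bond orders sum to 4 (valence 4) → 0 H
  atom 10: C, bond orders sum to 2 (valence 4) → 2 H
  atom 11: C, bond orders sum to 2 (valence 4) → 2 H
  atom 12: C, bond orders sum to 2 (valence 4) → 2 H
  atom 13: C, bond orders sum to 2 (valence 4) → 2 H
  atom 14: C, bond orders sum to 4 (valence 4) → 0 H
  atom 15: O, bond orders sum to 2 (valence 2) → 0 H
  atom 16: N, bond orders sum to 1 (valence 3) → 2 H
Total hydrogens: 19.

19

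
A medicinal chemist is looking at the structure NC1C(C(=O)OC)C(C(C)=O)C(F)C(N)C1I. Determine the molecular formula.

C10H16FIN2O3

Walk through each heavy atom and fill implicit hydrogens from standard valence (C 4, N 3, O 2, S 2, halogen 1):
  atom 1: N, bond orders sum to 1 (valence 3) → 2 H
  atom 2: C, bond orders sum to 3 (valence 4) → 1 H
  atom 3: C, bond orders sum to 3 (valence 4) → 1 H
  atom 4: C, bond orders sum to 4 (valence 4) → 0 H
  atom 5: O, bond orders sum to 2 (valence 2) → 0 H
  atom 6: O, bond orders sum to 2 (valence 2) → 0 H
  atom 7: C, bond orders sum to 1 (valence 4) → 3 H
  atom 8: C, bond orders sum to 3 (valence 4) → 1 H
  atom 9: C, bond orders sum to 4 (valence 4) → 0 H
  atom 10: C, bond orders sum to 1 (valence 4) → 3 H
  atom 11: O, bond orders sum to 2 (valence 2) → 0 H
  atom 12: C, bond orders sum to 3 (valence 4) → 1 H
  atom 13: F (halogen, monovalent) → 0 H
  atom 14: C, bond orders sum to 3 (valence 4) → 1 H
  atom 15: N, bond orders sum to 1 (valence 3) → 2 H
  atom 16: C, bond orders sum to 3 (valence 4) → 1 H
  atom 17: I (halogen, monovalent) → 0 H
Totals → C:10, H:16, F:1, I:1, N:2, O:3.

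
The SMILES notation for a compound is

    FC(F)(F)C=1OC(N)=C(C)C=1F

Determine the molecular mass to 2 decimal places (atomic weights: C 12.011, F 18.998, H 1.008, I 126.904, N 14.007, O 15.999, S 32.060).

183.10 g/mol

First, the molecular formula is C6H5F4NO (counting implicit H from valence).
  C: 6 × 12.011 = 72.066
  F: 4 × 18.998 = 75.992
  H: 5 × 1.008 = 5.040
  N: 1 × 14.007 = 14.007
  O: 1 × 15.999 = 15.999
Sum: 6×12.011 + 4×18.998 + 5×1.008 + 1×14.007 + 1×15.999 = 183.104 → 183.10 g/mol.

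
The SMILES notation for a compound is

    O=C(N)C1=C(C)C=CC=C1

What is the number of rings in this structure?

1

In SMILES, each pair of matching ring-closure digits denotes one ring-closing bond; the number of such bonds equals the number of independent rings.
Ring-closure bonds here: 1.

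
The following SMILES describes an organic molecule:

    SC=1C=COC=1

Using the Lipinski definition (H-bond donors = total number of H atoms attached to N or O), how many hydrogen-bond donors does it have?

0

Donors: find every N or O and count the H atoms it carries.
  atom 5 (O): bond orders sum to 2 → 0 H
Lipinski HBD = 0.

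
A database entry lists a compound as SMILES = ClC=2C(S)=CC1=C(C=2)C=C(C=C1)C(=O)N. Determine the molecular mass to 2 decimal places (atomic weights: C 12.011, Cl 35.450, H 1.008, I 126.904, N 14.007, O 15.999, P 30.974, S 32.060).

237.70 g/mol

First, the molecular formula is C11H8ClNOS (counting implicit H from valence).
  C: 11 × 12.011 = 132.121
  Cl: 1 × 35.450 = 35.450
  H: 8 × 1.008 = 8.064
  N: 1 × 14.007 = 14.007
  O: 1 × 15.999 = 15.999
  S: 1 × 32.060 = 32.060
Sum: 11×12.011 + 1×35.450 + 8×1.008 + 1×14.007 + 1×15.999 + 1×32.060 = 237.701 → 237.70 g/mol.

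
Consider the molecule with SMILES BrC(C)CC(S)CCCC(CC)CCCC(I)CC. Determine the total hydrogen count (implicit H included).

Walk through each heavy atom and fill implicit hydrogens from standard valence (C 4, N 3, O 2, S 2, halogen 1):
  atom 1: Br (halogen, monovalent) → 0 H
  atom 2: C, bond orders sum to 3 (valence 4) → 1 H
  atom 3: C, bond orders sum to 1 (valence 4) → 3 H
  atom 4: C, bond orders sum to 2 (valence 4) → 2 H
  atom 5: C, bond orders sum to 3 (valence 4) → 1 H
  atom 6: S, bond orders sum to 1 (valence 2) → 1 H
  atom 7: C, bond orders sum to 2 (valence 4) → 2 H
  atom 8: C, bond orders sum to 2 (valence 4) → 2 H
  atom 9: C, bond orders sum to 2 (valence 4) → 2 H
  atom 10: C, bond orders sum to 3 (valence 4) → 1 H
  atom 11: C, bond orders sum to 2 (valence 4) → 2 H
  atom 12: C, bond orders sum to 1 (valence 4) → 3 H
  atom 13: C, bond orders sum to 2 (valence 4) → 2 H
  atom 14: C, bond orders sum to 2 (valence 4) → 2 H
  atom 15: C, bond orders sum to 2 (valence 4) → 2 H
  atom 16: C, bond orders sum to 3 (valence 4) → 1 H
  atom 17: I (halogen, monovalent) → 0 H
  atom 18: C, bond orders sum to 2 (valence 4) → 2 H
  atom 19: C, bond orders sum to 1 (valence 4) → 3 H
Total hydrogens: 32.

32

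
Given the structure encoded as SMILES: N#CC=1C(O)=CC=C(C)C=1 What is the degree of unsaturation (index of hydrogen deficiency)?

6

Molecular formula: C8H7NO.
DoU = (2C + 2 + N − H − X) / 2, where X is the halogen count and O/S are ignored.
    = (2·8 + 2 + 1 − 7 − 0) / 2 = 12 / 2 = 6.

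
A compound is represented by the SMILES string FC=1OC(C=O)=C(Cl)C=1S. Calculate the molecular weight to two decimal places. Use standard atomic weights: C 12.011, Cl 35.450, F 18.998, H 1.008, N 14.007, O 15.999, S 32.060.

180.58 g/mol

First, the molecular formula is C5H2ClFO2S (counting implicit H from valence).
  C: 5 × 12.011 = 60.055
  Cl: 1 × 35.450 = 35.450
  F: 1 × 18.998 = 18.998
  H: 2 × 1.008 = 2.016
  O: 2 × 15.999 = 31.998
  S: 1 × 32.060 = 32.060
Sum: 5×12.011 + 1×35.450 + 1×18.998 + 2×1.008 + 2×15.999 + 1×32.060 = 180.577 → 180.58 g/mol.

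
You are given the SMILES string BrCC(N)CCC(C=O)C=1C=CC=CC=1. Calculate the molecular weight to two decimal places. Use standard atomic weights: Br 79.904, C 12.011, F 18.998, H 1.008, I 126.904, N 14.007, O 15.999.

270.17 g/mol

First, the molecular formula is C12H16BrNO (counting implicit H from valence).
  Br: 1 × 79.904 = 79.904
  C: 12 × 12.011 = 144.132
  H: 16 × 1.008 = 16.128
  N: 1 × 14.007 = 14.007
  O: 1 × 15.999 = 15.999
Sum: 1×79.904 + 12×12.011 + 16×1.008 + 1×14.007 + 1×15.999 = 270.170 → 270.17 g/mol.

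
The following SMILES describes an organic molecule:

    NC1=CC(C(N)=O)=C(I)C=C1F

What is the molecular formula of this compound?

Walk through each heavy atom and fill implicit hydrogens from standard valence (C 4, N 3, O 2, S 2, halogen 1):
  atom 1: N, bond orders sum to 1 (valence 3) → 2 H
  atom 2: C, bond orders sum to 4 (valence 4) → 0 H
  atom 3: C, bond orders sum to 3 (valence 4) → 1 H
  atom 4: C, bond orders sum to 4 (valence 4) → 0 H
  atom 5: C, bond orders sum to 4 (valence 4) → 0 H
  atom 6: N, bond orders sum to 1 (valence 3) → 2 H
  atom 7: O, bond orders sum to 2 (valence 2) → 0 H
  atom 8: C, bond orders sum to 4 (valence 4) → 0 H
  atom 9: I (halogen, monovalent) → 0 H
  atom 10: C, bond orders sum to 3 (valence 4) → 1 H
  atom 11: C, bond orders sum to 4 (valence 4) → 0 H
  atom 12: F (halogen, monovalent) → 0 H
Totals → C:7, H:6, F:1, I:1, N:2, O:1.

C7H6FIN2O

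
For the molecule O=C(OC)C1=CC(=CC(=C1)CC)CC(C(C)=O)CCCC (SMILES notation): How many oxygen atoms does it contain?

3

Scan the SMILES for O atoms (remember two-letter symbols like Cl and Br are single atoms).
Oxygen count: 3.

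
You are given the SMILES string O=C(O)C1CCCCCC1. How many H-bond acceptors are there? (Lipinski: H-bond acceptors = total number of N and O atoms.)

2

N atoms: 0; O atoms: 2.
Lipinski HBA = 0 + 2 = 2.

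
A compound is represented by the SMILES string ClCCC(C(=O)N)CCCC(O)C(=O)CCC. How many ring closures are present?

In SMILES, each pair of matching ring-closure digits denotes one ring-closing bond; the number of such bonds equals the number of independent rings.
Ring-closure bonds here: 0.

0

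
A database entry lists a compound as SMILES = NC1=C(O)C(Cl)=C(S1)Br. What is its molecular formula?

Walk through each heavy atom and fill implicit hydrogens from standard valence (C 4, N 3, O 2, S 2, halogen 1):
  atom 1: N, bond orders sum to 1 (valence 3) → 2 H
  atom 2: C, bond orders sum to 4 (valence 4) → 0 H
  atom 3: C, bond orders sum to 4 (valence 4) → 0 H
  atom 4: O, bond orders sum to 1 (valence 2) → 1 H
  atom 5: C, bond orders sum to 4 (valence 4) → 0 H
  atom 6: Cl (halogen, monovalent) → 0 H
  atom 7: C, bond orders sum to 4 (valence 4) → 0 H
  atom 8: S, bond orders sum to 2 (valence 2) → 0 H
  atom 9: Br (halogen, monovalent) → 0 H
Totals → C:4, H:3, Br:1, Cl:1, N:1, O:1, S:1.
In Hill order: C4H3BrClNOS.

C4H3BrClNOS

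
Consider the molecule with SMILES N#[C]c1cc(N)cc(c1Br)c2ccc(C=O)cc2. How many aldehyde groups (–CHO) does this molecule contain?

The aldehyde motif appears at heavy-atom position 15 in the SMILES.
Other groups present: 1 nitrile, 1 primary amine.
Aldehyde count: 1.

1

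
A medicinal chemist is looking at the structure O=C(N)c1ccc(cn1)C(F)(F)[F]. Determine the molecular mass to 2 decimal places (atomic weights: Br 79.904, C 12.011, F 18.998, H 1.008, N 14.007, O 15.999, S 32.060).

190.12 g/mol

First, the molecular formula is C7H5F3N2O (counting implicit H from valence).
  C: 7 × 12.011 = 84.077
  F: 3 × 18.998 = 56.994
  H: 5 × 1.008 = 5.040
  N: 2 × 14.007 = 28.014
  O: 1 × 15.999 = 15.999
Sum: 7×12.011 + 3×18.998 + 5×1.008 + 2×14.007 + 1×15.999 = 190.124 → 190.12 g/mol.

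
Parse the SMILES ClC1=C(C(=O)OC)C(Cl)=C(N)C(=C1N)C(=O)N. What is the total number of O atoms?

3

Scan the SMILES for O atoms (remember two-letter symbols like Cl and Br are single atoms).
Oxygen count: 3.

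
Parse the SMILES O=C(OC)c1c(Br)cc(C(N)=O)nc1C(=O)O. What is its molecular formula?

C9H7BrN2O5

Walk through each heavy atom and fill implicit hydrogens from standard valence (C 4, N 3, O 2, S 2, halogen 1); for lowercase aromatic atoms, an aromatic c carries 1 H when it has two neighbours and 0 H with three, and aromatic n carries 0 H:
  atom 1: O, bond orders sum to 2 (valence 2) → 0 H
  atom 2: C, bond orders sum to 4 (valence 4) → 0 H
  atom 3: O, bond orders sum to 2 (valence 2) → 0 H
  atom 4: C, bond orders sum to 1 (valence 4) → 3 H
  atom 5: aromatic c, 3 neighbours → 0 H
  atom 6: aromatic c, 3 neighbours → 0 H
  atom 7: Br (halogen, monovalent) → 0 H
  atom 8: aromatic c, 2 neighbours → 1 H
  atom 9: aromatic c, 3 neighbours → 0 H
  atom 10: C, bond orders sum to 4 (valence 4) → 0 H
  atom 11: N, bond orders sum to 1 (valence 3) → 2 H
  atom 12: O, bond orders sum to 2 (valence 2) → 0 H
  atom 13: aromatic n, 2 neighbours → 0 H
  atom 14: aromatic c, 3 neighbours → 0 H
  atom 15: C, bond orders sum to 4 (valence 4) → 0 H
  atom 16: O, bond orders sum to 2 (valence 2) → 0 H
  atom 17: O, bond orders sum to 1 (valence 2) → 1 H
Totals → C:9, H:7, Br:1, N:2, O:5.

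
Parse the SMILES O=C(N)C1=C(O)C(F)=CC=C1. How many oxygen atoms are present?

2

Scan the SMILES for O atoms (remember two-letter symbols like Cl and Br are single atoms).
Oxygen count: 2.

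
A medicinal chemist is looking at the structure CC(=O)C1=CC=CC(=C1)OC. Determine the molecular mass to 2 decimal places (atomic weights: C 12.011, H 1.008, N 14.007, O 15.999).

150.18 g/mol

First, the molecular formula is C9H10O2 (counting implicit H from valence).
  C: 9 × 12.011 = 108.099
  H: 10 × 1.008 = 10.080
  O: 2 × 15.999 = 31.998
Sum: 9×12.011 + 10×1.008 + 2×15.999 = 150.177 → 150.18 g/mol.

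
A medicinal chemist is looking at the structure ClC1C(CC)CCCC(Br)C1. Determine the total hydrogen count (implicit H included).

Walk through each heavy atom and fill implicit hydrogens from standard valence (C 4, N 3, O 2, S 2, halogen 1):
  atom 1: Cl (halogen, monovalent) → 0 H
  atom 2: C, bond orders sum to 3 (valence 4) → 1 H
  atom 3: C, bond orders sum to 3 (valence 4) → 1 H
  atom 4: C, bond orders sum to 2 (valence 4) → 2 H
  atom 5: C, bond orders sum to 1 (valence 4) → 3 H
  atom 6: C, bond orders sum to 2 (valence 4) → 2 H
  atom 7: C, bond orders sum to 2 (valence 4) → 2 H
  atom 8: C, bond orders sum to 2 (valence 4) → 2 H
  atom 9: C, bond orders sum to 3 (valence 4) → 1 H
  atom 10: Br (halogen, monovalent) → 0 H
  atom 11: C, bond orders sum to 2 (valence 4) → 2 H
Total hydrogens: 16.

16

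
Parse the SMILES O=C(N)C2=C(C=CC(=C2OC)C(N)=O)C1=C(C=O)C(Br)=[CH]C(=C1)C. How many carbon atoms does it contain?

Count every carbon token in the SMILES (each C, including those in ring-closure positions and inside branches).
Carbon count: 17.

17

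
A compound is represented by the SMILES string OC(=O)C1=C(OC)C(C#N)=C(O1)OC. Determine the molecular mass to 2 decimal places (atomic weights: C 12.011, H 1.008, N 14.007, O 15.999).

First, the molecular formula is C8H7NO5 (counting implicit H from valence).
  C: 8 × 12.011 = 96.088
  H: 7 × 1.008 = 7.056
  N: 1 × 14.007 = 14.007
  O: 5 × 15.999 = 79.995
Sum: 8×12.011 + 7×1.008 + 1×14.007 + 5×15.999 = 197.146 → 197.15 g/mol.

197.15 g/mol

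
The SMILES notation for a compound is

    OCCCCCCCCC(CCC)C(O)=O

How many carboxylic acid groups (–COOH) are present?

1

The carboxylic acid motif appears at heavy-atom position 14 in the SMILES.
Other groups present: 1 hydroxyl.
Carboxylic acid count: 1.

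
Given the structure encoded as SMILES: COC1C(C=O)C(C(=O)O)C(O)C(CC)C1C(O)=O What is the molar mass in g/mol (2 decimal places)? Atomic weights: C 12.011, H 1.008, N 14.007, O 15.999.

First, the molecular formula is C12H18O7 (counting implicit H from valence).
  C: 12 × 12.011 = 144.132
  H: 18 × 1.008 = 18.144
  O: 7 × 15.999 = 111.993
Sum: 12×12.011 + 18×1.008 + 7×15.999 = 274.269 → 274.27 g/mol.

274.27 g/mol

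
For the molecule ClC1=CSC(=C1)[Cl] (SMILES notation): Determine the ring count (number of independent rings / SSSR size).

1

In SMILES, each pair of matching ring-closure digits denotes one ring-closing bond; the number of such bonds equals the number of independent rings.
Ring-closure bonds here: 1.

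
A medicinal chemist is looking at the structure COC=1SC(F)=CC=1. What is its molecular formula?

C5H5FOS

Walk through each heavy atom and fill implicit hydrogens from standard valence (C 4, N 3, O 2, S 2, halogen 1):
  atom 1: C, bond orders sum to 1 (valence 4) → 3 H
  atom 2: O, bond orders sum to 2 (valence 2) → 0 H
  atom 3: C, bond orders sum to 4 (valence 4) → 0 H
  atom 4: S, bond orders sum to 2 (valence 2) → 0 H
  atom 5: C, bond orders sum to 4 (valence 4) → 0 H
  atom 6: F (halogen, monovalent) → 0 H
  atom 7: C, bond orders sum to 3 (valence 4) → 1 H
  atom 8: C, bond orders sum to 3 (valence 4) → 1 H
Totals → C:5, H:5, F:1, O:1, S:1.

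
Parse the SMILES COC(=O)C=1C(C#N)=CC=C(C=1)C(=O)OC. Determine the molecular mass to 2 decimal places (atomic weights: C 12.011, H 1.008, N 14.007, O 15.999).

219.20 g/mol

First, the molecular formula is C11H9NO4 (counting implicit H from valence).
  C: 11 × 12.011 = 132.121
  H: 9 × 1.008 = 9.072
  N: 1 × 14.007 = 14.007
  O: 4 × 15.999 = 63.996
Sum: 11×12.011 + 9×1.008 + 1×14.007 + 4×15.999 = 219.196 → 219.20 g/mol.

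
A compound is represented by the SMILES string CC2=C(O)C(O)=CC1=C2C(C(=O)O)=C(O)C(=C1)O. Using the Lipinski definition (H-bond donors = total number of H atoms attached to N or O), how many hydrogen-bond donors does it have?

5

Donors: find every N or O and count the H atoms it carries.
  atom 4 (O): bond orders sum to 1 → 1 H
  atom 6 (O): bond orders sum to 1 → 1 H
  atom 12 (O): bond orders sum to 2 → 0 H
  atom 13 (O): bond orders sum to 1 → 1 H
  atom 15 (O): bond orders sum to 1 → 1 H
  atom 18 (O): bond orders sum to 1 → 1 H
Lipinski HBD = 5.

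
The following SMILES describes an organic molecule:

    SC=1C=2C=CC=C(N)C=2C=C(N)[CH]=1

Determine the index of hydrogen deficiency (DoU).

7

Degree of unsaturation = (number of rings) + (number of π bonds).
Ring closures in the SMILES: 2.
π bonds: 5 double bonds (each 1 DoU) → 5 DoU from unsaturation.
Total DoU = 2 + 5 = 7.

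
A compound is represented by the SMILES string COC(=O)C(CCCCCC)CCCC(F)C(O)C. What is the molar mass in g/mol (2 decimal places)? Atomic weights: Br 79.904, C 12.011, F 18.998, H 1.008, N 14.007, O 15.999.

276.39 g/mol

First, the molecular formula is C15H29FO3 (counting implicit H from valence).
  C: 15 × 12.011 = 180.165
  F: 1 × 18.998 = 18.998
  H: 29 × 1.008 = 29.232
  O: 3 × 15.999 = 47.997
Sum: 15×12.011 + 1×18.998 + 29×1.008 + 3×15.999 = 276.392 → 276.39 g/mol.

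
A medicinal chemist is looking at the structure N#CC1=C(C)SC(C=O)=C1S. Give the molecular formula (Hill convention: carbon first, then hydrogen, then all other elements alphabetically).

Walk through each heavy atom and fill implicit hydrogens from standard valence (C 4, N 3, O 2, S 2, halogen 1):
  atom 1: N, bond orders sum to 3 (valence 3) → 0 H
  atom 2: C, bond orders sum to 4 (valence 4) → 0 H
  atom 3: C, bond orders sum to 4 (valence 4) → 0 H
  atom 4: C, bond orders sum to 4 (valence 4) → 0 H
  atom 5: C, bond orders sum to 1 (valence 4) → 3 H
  atom 6: S, bond orders sum to 2 (valence 2) → 0 H
  atom 7: C, bond orders sum to 4 (valence 4) → 0 H
  atom 8: C, bond orders sum to 3 (valence 4) → 1 H
  atom 9: O, bond orders sum to 2 (valence 2) → 0 H
  atom 10: C, bond orders sum to 4 (valence 4) → 0 H
  atom 11: S, bond orders sum to 1 (valence 2) → 1 H
Totals → C:7, H:5, N:1, O:1, S:2.
In Hill order: C7H5NOS2.

C7H5NOS2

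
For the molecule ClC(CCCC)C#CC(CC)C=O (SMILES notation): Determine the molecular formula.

Walk through each heavy atom and fill implicit hydrogens from standard valence (C 4, N 3, O 2, S 2, halogen 1):
  atom 1: Cl (halogen, monovalent) → 0 H
  atom 2: C, bond orders sum to 3 (valence 4) → 1 H
  atom 3: C, bond orders sum to 2 (valence 4) → 2 H
  atom 4: C, bond orders sum to 2 (valence 4) → 2 H
  atom 5: C, bond orders sum to 2 (valence 4) → 2 H
  atom 6: C, bond orders sum to 1 (valence 4) → 3 H
  atom 7: C, bond orders sum to 4 (valence 4) → 0 H
  atom 8: C, bond orders sum to 4 (valence 4) → 0 H
  atom 9: C, bond orders sum to 3 (valence 4) → 1 H
  atom 10: C, bond orders sum to 2 (valence 4) → 2 H
  atom 11: C, bond orders sum to 1 (valence 4) → 3 H
  atom 12: C, bond orders sum to 3 (valence 4) → 1 H
  atom 13: O, bond orders sum to 2 (valence 2) → 0 H
Totals → C:11, H:17, Cl:1, O:1.

C11H17ClO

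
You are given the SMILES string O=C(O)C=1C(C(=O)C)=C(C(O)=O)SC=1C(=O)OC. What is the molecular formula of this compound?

C10H8O7S

Walk through each heavy atom and fill implicit hydrogens from standard valence (C 4, N 3, O 2, S 2, halogen 1):
  atom 1: O, bond orders sum to 2 (valence 2) → 0 H
  atom 2: C, bond orders sum to 4 (valence 4) → 0 H
  atom 3: O, bond orders sum to 1 (valence 2) → 1 H
  atom 4: C, bond orders sum to 4 (valence 4) → 0 H
  atom 5: C, bond orders sum to 4 (valence 4) → 0 H
  atom 6: C, bond orders sum to 4 (valence 4) → 0 H
  atom 7: O, bond orders sum to 2 (valence 2) → 0 H
  atom 8: C, bond orders sum to 1 (valence 4) → 3 H
  atom 9: C, bond orders sum to 4 (valence 4) → 0 H
  atom 10: C, bond orders sum to 4 (valence 4) → 0 H
  atom 11: O, bond orders sum to 1 (valence 2) → 1 H
  atom 12: O, bond orders sum to 2 (valence 2) → 0 H
  atom 13: S, bond orders sum to 2 (valence 2) → 0 H
  atom 14: C, bond orders sum to 4 (valence 4) → 0 H
  atom 15: C, bond orders sum to 4 (valence 4) → 0 H
  atom 16: O, bond orders sum to 2 (valence 2) → 0 H
  atom 17: O, bond orders sum to 2 (valence 2) → 0 H
  atom 18: C, bond orders sum to 1 (valence 4) → 3 H
Totals → C:10, H:8, O:7, S:1.
In Hill order: C10H8O7S.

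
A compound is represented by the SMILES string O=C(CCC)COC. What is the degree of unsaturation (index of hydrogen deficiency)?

Degree of unsaturation = (number of rings) + (number of π bonds).
Ring closures in the SMILES: 0.
π bonds: 1 double bond (each 1 DoU) → 1 DoU from unsaturation.
Total DoU = 0 + 1 = 1.

1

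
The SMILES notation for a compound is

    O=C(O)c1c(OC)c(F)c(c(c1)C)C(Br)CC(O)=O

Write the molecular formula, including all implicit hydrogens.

C12H12BrFO5

Walk through each heavy atom and fill implicit hydrogens from standard valence (C 4, N 3, O 2, S 2, halogen 1); for lowercase aromatic atoms, an aromatic c carries 1 H when it has two neighbours and 0 H with three, and aromatic n carries 0 H:
  atom 1: O, bond orders sum to 2 (valence 2) → 0 H
  atom 2: C, bond orders sum to 4 (valence 4) → 0 H
  atom 3: O, bond orders sum to 1 (valence 2) → 1 H
  atom 4: aromatic c, 3 neighbours → 0 H
  atom 5: aromatic c, 3 neighbours → 0 H
  atom 6: O, bond orders sum to 2 (valence 2) → 0 H
  atom 7: C, bond orders sum to 1 (valence 4) → 3 H
  atom 8: aromatic c, 3 neighbours → 0 H
  atom 9: F (halogen, monovalent) → 0 H
  atom 10: aromatic c, 3 neighbours → 0 H
  atom 11: aromatic c, 3 neighbours → 0 H
  atom 12: aromatic c, 2 neighbours → 1 H
  atom 13: C, bond orders sum to 1 (valence 4) → 3 H
  atom 14: C, bond orders sum to 3 (valence 4) → 1 H
  atom 15: Br (halogen, monovalent) → 0 H
  atom 16: C, bond orders sum to 2 (valence 4) → 2 H
  atom 17: C, bond orders sum to 4 (valence 4) → 0 H
  atom 18: O, bond orders sum to 1 (valence 2) → 1 H
  atom 19: O, bond orders sum to 2 (valence 2) → 0 H
Totals → C:12, H:12, Br:1, F:1, O:5.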